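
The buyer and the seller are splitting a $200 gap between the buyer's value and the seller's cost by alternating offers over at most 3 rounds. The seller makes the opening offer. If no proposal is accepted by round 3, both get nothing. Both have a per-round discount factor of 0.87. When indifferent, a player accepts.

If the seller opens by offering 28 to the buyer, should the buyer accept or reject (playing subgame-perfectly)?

Accept

Round 3 (the seller proposes): the buyer will accept anything ≥ 0, so the seller offers 0 and keeps 200.
Round 2 (the buyer proposes): the seller can get 200 next round, worth 0.87 × 200 = 174 now; the buyer offers that and keeps 26.
So by rejecting in round 1, the buyer gets 26 next round, worth 0.87 × 26 = 22.62 now.
Offer 28 ≥ 22.62, so the buyer accepts.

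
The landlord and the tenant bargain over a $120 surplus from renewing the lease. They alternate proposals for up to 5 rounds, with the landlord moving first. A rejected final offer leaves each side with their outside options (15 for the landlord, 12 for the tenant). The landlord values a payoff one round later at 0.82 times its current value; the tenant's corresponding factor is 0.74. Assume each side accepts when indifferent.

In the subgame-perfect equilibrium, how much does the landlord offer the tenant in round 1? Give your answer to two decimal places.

Round 5 (the landlord proposes): the tenant gets 12 if talks fail, so the landlord offers 12 and keeps 108.
Round 4 (the tenant proposes): the landlord can get 108 next round, worth 0.82 × 108 = 88.56 now; the tenant offers that and keeps 31.44.
Round 3 (the landlord proposes): the tenant can get 31.44 next round, worth 0.74 × 31.44 = 23.2656 now. The landlord offers 23.2656 and keeps 120 − 23.2656 = 96.7344.
Round 2 (the tenant proposes): the landlord can get 96.7344 next round, worth 0.82 × 96.7344 = 79.322208 now. The tenant offers 79.322208 and keeps 120 − 79.322208 = 40.677792.
Round 1 (the landlord proposes): the tenant can get 40.677792 next round, worth 0.74 × 40.677792 = 30.10156608 now. The landlord offers 30.10156608 and keeps 120 − 30.10156608 = 89.89843392.

30.10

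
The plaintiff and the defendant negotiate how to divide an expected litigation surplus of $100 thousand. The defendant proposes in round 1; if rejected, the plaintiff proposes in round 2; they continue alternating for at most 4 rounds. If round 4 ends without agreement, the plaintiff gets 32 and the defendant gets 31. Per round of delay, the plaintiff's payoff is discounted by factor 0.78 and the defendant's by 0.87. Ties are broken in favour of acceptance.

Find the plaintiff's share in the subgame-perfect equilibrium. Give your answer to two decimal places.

46.66

Round 4 (the plaintiff proposes): the defendant gets 31 if talks fail, so the plaintiff offers 31 and keeps 69.
Round 3 (the defendant proposes): the plaintiff can get 69 next round, worth 0.78 × 69 = 53.82 now, so the defendant offers 53.82, keeping 46.18.
Round 2 (the plaintiff proposes): the defendant can get 46.18 next round, worth 0.87 × 46.18 = 40.1766 now, so the plaintiff offers 40.1766, keeping 59.8234.
Round 1 (the defendant proposes): the plaintiff can get 59.8234 next round, worth 0.78 × 59.8234 = 46.662252 now. The defendant offers 46.662252 and keeps 100 − 46.662252 = 53.337748.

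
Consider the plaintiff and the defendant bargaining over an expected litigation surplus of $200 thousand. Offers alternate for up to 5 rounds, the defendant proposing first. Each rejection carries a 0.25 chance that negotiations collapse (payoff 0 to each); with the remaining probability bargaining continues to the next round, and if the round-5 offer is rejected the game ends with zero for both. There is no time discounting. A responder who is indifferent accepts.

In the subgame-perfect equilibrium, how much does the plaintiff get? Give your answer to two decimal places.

Round 5 (the defendant proposes): rejection yields 0 for the plaintiff; the defendant offers 0 and keeps 200.
Round 4 (the plaintiff proposes): rejecting gives the defendant an expected 0.75 × 200 = 150. The plaintiff offers 150 and keeps 200 − 150 = 50.
Round 3 (the defendant proposes): rejecting gives the plaintiff an expected 0.75 × 50 = 37.5. The defendant offers 37.5 and keeps 200 − 37.5 = 162.5.
Round 2 (the plaintiff proposes): rejecting gives the defendant an expected 0.75 × 162.5 = 121.875. The plaintiff offers 121.875 and keeps 200 − 121.875 = 78.125.
Round 1 (the defendant proposes): rejecting gives the plaintiff an expected 0.75 × 78.125 = 58.59375, so the defendant offers 58.59375, keeping 141.40625.

58.59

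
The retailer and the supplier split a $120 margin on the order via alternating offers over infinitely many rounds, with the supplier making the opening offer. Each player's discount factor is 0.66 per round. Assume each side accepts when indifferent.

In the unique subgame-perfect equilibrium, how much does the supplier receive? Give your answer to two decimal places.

In a stationary SPE each proposer offers the other exactly their discounted continuation value.
If the supplier keeps x when proposing and the retailer keeps y when proposing, then x = 120 − 0.66y and y = 120 − 0.66x.
Solving: x = 120(1 − 0.66) / (1 − 0.66·0.66) = 40.8 / 0.5644 ≈ 72.2892.
The retailer gets 120 − 72.2892 ≈ 47.7108.

72.29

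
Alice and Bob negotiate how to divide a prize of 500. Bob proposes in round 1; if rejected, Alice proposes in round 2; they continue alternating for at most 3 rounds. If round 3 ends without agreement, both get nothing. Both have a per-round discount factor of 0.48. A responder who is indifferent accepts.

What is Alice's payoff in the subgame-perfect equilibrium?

124.8

Round 3 (Bob proposes): rejection yields 0 for Alice; Bob offers 0 and keeps 500.
Round 2 (Alice proposes): Bob can get 500 next round, worth 0.48 × 500 = 240 now, so Alice offers 240, keeping 260.
Round 1 (Bob proposes): Alice can get 260 next round, worth 0.48 × 260 = 124.8 now, so Bob offers 124.8, keeping 375.2.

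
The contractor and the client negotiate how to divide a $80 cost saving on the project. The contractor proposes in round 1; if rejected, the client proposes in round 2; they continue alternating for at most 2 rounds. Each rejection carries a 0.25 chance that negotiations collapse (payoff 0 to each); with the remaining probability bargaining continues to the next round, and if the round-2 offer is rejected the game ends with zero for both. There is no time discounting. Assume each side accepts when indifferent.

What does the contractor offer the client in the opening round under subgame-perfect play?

Round 2 (the client proposes): rejection yields 0 for the contractor; the client offers 0 and keeps 80.
Round 1 (the contractor proposes): rejecting gives the client an expected 0.75 × 80 = 60; the contractor offers that and keeps 20.

60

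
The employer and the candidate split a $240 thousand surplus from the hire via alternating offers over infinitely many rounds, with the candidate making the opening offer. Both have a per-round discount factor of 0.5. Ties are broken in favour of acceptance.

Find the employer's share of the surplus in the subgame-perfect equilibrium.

When the candidate proposes, the employer accepts any offer worth at least 0.5 times what the employer would get by proposing next round; and vice versa.
This gives x = 240 − 0.5y and y = 240 − 0.5x, where x and y are each side's share when it proposes.
Hence (1 − 0.5·0.5)x = 240(1 − 0.5), i.e. 0.75·x = 120.
x = 160; the employer's share is 240 − x = 80.

80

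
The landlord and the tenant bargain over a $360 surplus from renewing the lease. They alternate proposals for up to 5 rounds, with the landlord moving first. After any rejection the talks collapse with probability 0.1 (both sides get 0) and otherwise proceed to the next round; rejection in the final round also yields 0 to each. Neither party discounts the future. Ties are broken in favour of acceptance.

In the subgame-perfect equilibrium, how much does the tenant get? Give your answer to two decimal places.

58.64

Round 5 (the landlord proposes): rejection yields 0 for the tenant; the landlord offers 0 and keeps 360.
Round 4 (the tenant proposes): rejecting gives the landlord an expected 0.9 × 360 = 324; the tenant offers that and keeps 36.
Round 3 (the landlord proposes): rejecting gives the tenant an expected 0.9 × 36 = 32.4. The landlord offers 32.4 and keeps 360 − 32.4 = 327.6.
Round 2 (the tenant proposes): rejecting gives the landlord an expected 0.9 × 327.6 = 294.84, so the tenant offers 294.84, keeping 65.16.
Round 1 (the landlord proposes): rejecting gives the tenant an expected 0.9 × 65.16 = 58.644; the landlord offers that and keeps 301.356.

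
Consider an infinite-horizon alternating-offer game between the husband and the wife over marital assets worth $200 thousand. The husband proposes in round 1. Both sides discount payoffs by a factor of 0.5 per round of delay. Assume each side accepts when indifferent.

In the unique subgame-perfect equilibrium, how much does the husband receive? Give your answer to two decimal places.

When the husband proposes, the wife accepts any offer worth at least 0.5 times what the wife would get by proposing next round; and vice versa.
This gives x = 200 − 0.5y and y = 200 − 0.5x, where x and y are each side's share when it proposes.
Hence (1 − 0.5·0.5)x = 200(1 − 0.5), i.e. 0.75·x = 100.
x ≈ 133.3333; the wife's share is 200 − x ≈ 66.6667.

133.33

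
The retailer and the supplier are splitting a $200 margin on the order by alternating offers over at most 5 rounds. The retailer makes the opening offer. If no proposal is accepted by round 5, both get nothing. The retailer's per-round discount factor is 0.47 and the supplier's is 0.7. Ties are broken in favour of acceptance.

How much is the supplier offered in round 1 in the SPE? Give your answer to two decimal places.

98.61

Work backward from the last round.
Round 5 (the retailer proposes): rejection yields 0 for the supplier; the retailer offers 0 and keeps 200.
Round 4 (the supplier proposes): the retailer can get 200 next round, worth 0.47 × 200 = 94 now, so the supplier offers 94, keeping 106.
Round 3 (the retailer proposes): the supplier can get 106 next round, worth 0.7 × 106 = 74.2 now. The retailer offers 74.2 and keeps 200 − 74.2 = 125.8.
Round 2 (the supplier proposes): the retailer can get 125.8 next round, worth 0.47 × 125.8 = 59.126 now, so the supplier offers 59.126, keeping 140.874.
Round 1 (the retailer proposes): the supplier can get 140.874 next round, worth 0.7 × 140.874 = 98.6118 now; the retailer offers that and keeps 101.3882.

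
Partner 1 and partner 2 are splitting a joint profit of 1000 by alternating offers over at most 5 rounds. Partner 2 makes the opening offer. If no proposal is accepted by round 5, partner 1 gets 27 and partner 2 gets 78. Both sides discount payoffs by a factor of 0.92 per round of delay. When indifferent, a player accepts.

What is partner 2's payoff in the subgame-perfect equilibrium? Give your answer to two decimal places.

844.76

Round 5 (partner 2 proposes): partner 1 gets 27 if talks fail, so partner 2 offers 27 and keeps 973.
Round 4 (partner 1 proposes): partner 2 can get 973 next round, worth 0.92 × 973 = 895.16 now; partner 1 offers that and keeps 104.84.
Round 3 (partner 2 proposes): partner 1 can get 104.84 next round, worth 0.92 × 104.84 = 96.4528 now. Partner 2 offers 96.4528 and keeps 1000 − 96.4528 = 903.5472.
Round 2 (partner 1 proposes): partner 2 can get 903.5472 next round, worth 0.92 × 903.5472 = 831.263424 now. Partner 1 offers 831.263424 and keeps 1000 − 831.263424 = 168.736576.
Round 1 (partner 2 proposes): partner 1 can get 168.736576 next round, worth 0.92 × 168.736576 = 155.23764992 now. Partner 2 offers 155.23764992 and keeps 1000 − 155.23764992 = 844.76235008.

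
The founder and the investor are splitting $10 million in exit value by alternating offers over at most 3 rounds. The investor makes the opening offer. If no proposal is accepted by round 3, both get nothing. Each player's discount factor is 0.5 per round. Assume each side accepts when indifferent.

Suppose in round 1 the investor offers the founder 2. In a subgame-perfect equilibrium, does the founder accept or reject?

Reject

Round 3 (the investor proposes): the founder will accept anything ≥ 0, so the investor offers 0 and keeps 10.
Round 2 (the founder proposes): the investor can get 10 next round, worth 0.5 × 10 = 5 now, so the founder offers 5, keeping 5.
So by rejecting in round 1, the founder gets 5 next round, worth 0.5 × 5 = 2.5 now.
Offer 2 < 2.5, so the founder rejects.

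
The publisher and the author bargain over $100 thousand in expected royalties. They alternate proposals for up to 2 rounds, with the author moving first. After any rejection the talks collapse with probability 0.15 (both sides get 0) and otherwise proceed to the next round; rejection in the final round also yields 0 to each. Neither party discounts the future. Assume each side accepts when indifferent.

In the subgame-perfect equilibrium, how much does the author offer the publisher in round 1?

85

Round 2 (the publisher proposes): the author will accept anything ≥ 0, so the publisher offers 0 and keeps 100.
Round 1 (the author proposes): rejecting gives the publisher an expected 0.85 × 100 = 85; the author offers that and keeps 15.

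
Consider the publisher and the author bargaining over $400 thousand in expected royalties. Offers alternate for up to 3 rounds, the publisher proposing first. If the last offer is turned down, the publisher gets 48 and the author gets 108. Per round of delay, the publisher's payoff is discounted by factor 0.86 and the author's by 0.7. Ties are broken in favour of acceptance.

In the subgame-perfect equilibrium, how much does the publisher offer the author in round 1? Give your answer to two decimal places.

104.22

Round 3 (the publisher proposes): the author gets 108 if talks fail, so the publisher offers 108 and keeps 292.
Round 2 (the author proposes): the publisher can get 292 next round, worth 0.86 × 292 = 251.12 now. The author offers 251.12 and keeps 400 − 251.12 = 148.88.
Round 1 (the publisher proposes): the author can get 148.88 next round, worth 0.7 × 148.88 = 104.216 now, so the publisher offers 104.216, keeping 295.784.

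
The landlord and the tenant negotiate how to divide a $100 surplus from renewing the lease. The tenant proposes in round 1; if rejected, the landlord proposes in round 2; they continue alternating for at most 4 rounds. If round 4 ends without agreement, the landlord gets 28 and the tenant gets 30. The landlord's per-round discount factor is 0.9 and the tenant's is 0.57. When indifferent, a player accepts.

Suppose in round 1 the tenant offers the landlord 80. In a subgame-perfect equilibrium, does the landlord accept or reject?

Round 4 (the landlord proposes): the tenant gets 30 if talks fail, so the landlord offers 30 and keeps 70.
Round 3 (the tenant proposes): the landlord can get 70 next round, worth 0.9 × 70 = 63 now; the tenant offers that and keeps 37.
Round 2 (the landlord proposes): the tenant can get 37 next round, worth 0.57 × 37 = 21.09 now; the landlord offers that and keeps 78.91.
So by rejecting in round 1, the landlord gets 78.91 next round, worth 0.9 × 78.91 = 71.019 now.
Offer 80 ≥ 71.019, so the landlord accepts.

Accept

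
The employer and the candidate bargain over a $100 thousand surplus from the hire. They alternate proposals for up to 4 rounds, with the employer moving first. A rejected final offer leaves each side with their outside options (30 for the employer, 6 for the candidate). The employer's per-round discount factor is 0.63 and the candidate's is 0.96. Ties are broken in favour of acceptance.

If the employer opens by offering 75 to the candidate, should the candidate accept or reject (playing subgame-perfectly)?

Reject

Round 4 (the candidate proposes): the employer gets 30 if talks fail, so the candidate offers 30 and keeps 70.
Round 3 (the employer proposes): the candidate can get 70 next round, worth 0.96 × 70 = 67.2 now, so the employer offers 67.2, keeping 32.8.
Round 2 (the candidate proposes): the employer can get 32.8 next round, worth 0.63 × 32.8 = 20.664 now; the candidate offers that and keeps 79.336.
So by rejecting in round 1, the candidate gets 79.336 next round, worth 0.96 × 79.336 = 76.16256 now.
Offer 75 < 76.16256, so the candidate rejects.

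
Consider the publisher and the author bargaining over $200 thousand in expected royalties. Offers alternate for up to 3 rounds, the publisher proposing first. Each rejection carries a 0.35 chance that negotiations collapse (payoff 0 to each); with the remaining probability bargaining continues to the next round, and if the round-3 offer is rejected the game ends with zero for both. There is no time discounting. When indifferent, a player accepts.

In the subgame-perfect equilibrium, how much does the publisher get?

Round 3 (the publisher proposes): the author will accept anything ≥ 0, so the publisher offers 0 and keeps 200.
Round 2 (the author proposes): rejecting gives the publisher an expected 0.65 × 200 = 130; the author offers that and keeps 70.
Round 1 (the publisher proposes): rejecting gives the author an expected 0.65 × 70 = 45.5, so the publisher offers 45.5, keeping 154.5.

154.5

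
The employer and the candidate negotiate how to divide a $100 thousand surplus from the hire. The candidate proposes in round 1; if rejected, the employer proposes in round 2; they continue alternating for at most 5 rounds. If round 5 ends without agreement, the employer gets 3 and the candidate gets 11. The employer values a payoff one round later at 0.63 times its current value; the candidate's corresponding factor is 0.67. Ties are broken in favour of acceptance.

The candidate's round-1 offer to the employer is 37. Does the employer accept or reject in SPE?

Accept

Round 5 (the candidate proposes): the employer gets 3 if talks fail, so the candidate offers 3 and keeps 97.
Round 4 (the employer proposes): the candidate can get 97 next round, worth 0.67 × 97 = 64.99 now. The employer offers 64.99 and keeps 100 − 64.99 = 35.01.
Round 3 (the candidate proposes): the employer can get 35.01 next round, worth 0.63 × 35.01 = 22.0563 now. The candidate offers 22.0563 and keeps 100 − 22.0563 = 77.9437.
Round 2 (the employer proposes): the candidate can get 77.9437 next round, worth 0.67 × 77.9437 = 52.222279 now. The employer offers 52.222279 and keeps 100 − 52.222279 = 47.777721.
So by rejecting in round 1, the employer gets 47.777721 next round, worth 0.63 × 47.777721 = 30.09996423 now.
Offer 37 ≥ 30.09996423, so the employer accepts.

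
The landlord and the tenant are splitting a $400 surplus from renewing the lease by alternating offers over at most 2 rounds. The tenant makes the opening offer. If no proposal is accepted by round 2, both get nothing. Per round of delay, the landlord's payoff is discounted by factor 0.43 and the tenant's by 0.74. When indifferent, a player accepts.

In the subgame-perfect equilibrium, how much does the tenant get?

228

Round 2 (the landlord proposes): rejection yields 0 for the tenant; the landlord offers 0 and keeps 400.
Round 1 (the tenant proposes): the landlord can get 400 next round, worth 0.43 × 400 = 172 now, so the tenant offers 172, keeping 228.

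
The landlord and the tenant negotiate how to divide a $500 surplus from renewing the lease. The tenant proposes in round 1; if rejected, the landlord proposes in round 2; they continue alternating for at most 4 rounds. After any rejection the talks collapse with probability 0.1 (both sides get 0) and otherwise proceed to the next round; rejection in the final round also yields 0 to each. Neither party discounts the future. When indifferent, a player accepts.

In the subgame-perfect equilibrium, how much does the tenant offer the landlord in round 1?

Round 4 (the landlord proposes): rejection yields 0 for the tenant; the landlord offers 0 and keeps 500.
Round 3 (the tenant proposes): rejecting gives the landlord an expected 0.9 × 500 = 450, so the tenant offers 450, keeping 50.
Round 2 (the landlord proposes): rejecting gives the tenant an expected 0.9 × 50 = 45, so the landlord offers 45, keeping 455.
Round 1 (the tenant proposes): rejecting gives the landlord an expected 0.9 × 455 = 409.5. The tenant offers 409.5 and keeps 500 − 409.5 = 90.5.

409.5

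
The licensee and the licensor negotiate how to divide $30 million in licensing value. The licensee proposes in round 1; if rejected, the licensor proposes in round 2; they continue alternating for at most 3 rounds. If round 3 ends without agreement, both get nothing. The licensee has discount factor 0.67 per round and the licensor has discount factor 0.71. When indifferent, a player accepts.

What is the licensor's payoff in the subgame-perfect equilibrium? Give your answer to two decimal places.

Round 3 (the licensee proposes): rejection yields 0 for the licensor; the licensee offers 0 and keeps 30.
Round 2 (the licensor proposes): the licensee can get 30 next round, worth 0.67 × 30 = 20.1 now. The licensor offers 20.1 and keeps 30 − 20.1 = 9.9.
Round 1 (the licensee proposes): the licensor can get 9.9 next round, worth 0.71 × 9.9 = 7.029 now. The licensee offers 7.029 and keeps 30 − 7.029 = 22.971.

7.03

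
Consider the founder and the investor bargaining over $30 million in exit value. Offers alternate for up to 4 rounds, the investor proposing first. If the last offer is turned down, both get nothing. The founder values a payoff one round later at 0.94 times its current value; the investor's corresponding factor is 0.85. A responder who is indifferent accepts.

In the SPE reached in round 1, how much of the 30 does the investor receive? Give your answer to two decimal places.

Round 4 (the founder proposes): the investor will accept anything ≥ 0, so the founder offers 0 and keeps 30.
Round 3 (the investor proposes): the founder can get 30 next round, worth 0.94 × 30 = 28.2 now. The investor offers 28.2 and keeps 30 − 28.2 = 1.8.
Round 2 (the founder proposes): the investor can get 1.8 next round, worth 0.85 × 1.8 = 1.53 now, so the founder offers 1.53, keeping 28.47.
Round 1 (the investor proposes): the founder can get 28.47 next round, worth 0.94 × 28.47 = 26.7618 now, so the investor offers 26.7618, keeping 3.2382.

3.24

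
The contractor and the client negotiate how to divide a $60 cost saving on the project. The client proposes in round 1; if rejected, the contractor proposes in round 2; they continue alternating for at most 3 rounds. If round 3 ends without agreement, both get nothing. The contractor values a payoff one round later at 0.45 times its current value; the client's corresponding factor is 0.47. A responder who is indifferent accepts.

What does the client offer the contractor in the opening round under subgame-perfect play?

14.31

By backward induction:
Round 3 (the client proposes): the contractor will accept anything ≥ 0, so the client offers 0 and keeps 60.
Round 2 (the contractor proposes): the client can get 60 next round, worth 0.47 × 60 = 28.2 now, so the contractor offers 28.2, keeping 31.8.
Round 1 (the client proposes): the contractor can get 31.8 next round, worth 0.45 × 31.8 = 14.31 now; the client offers that and keeps 45.69.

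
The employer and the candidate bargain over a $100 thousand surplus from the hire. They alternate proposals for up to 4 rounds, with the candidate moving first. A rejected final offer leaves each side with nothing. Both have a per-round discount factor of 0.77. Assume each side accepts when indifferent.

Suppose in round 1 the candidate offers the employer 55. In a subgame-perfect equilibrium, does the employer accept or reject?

Reject

Round 4 (the employer proposes): rejection yields 0 for the candidate; the employer offers 0 and keeps 100.
Round 3 (the candidate proposes): the employer can get 100 next round, worth 0.77 × 100 = 77 now; the candidate offers that and keeps 23.
Round 2 (the employer proposes): the candidate can get 23 next round, worth 0.77 × 23 = 17.71 now. The employer offers 17.71 and keeps 100 − 17.71 = 82.29.
So by rejecting in round 1, the employer gets 82.29 next round, worth 0.77 × 82.29 = 63.3633 now.
Offer 55 < 63.3633, so the employer rejects.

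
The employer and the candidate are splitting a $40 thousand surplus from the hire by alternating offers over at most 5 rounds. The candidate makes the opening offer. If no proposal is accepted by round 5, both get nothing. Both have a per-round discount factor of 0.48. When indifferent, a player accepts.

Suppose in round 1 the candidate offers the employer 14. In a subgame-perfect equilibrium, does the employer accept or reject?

Accept

Round 5 (the candidate proposes): the employer will accept anything ≥ 0, so the candidate offers 0 and keeps 40.
Round 4 (the employer proposes): the candidate can get 40 next round, worth 0.48 × 40 = 19.2 now, so the employer offers 19.2, keeping 20.8.
Round 3 (the candidate proposes): the employer can get 20.8 next round, worth 0.48 × 20.8 = 9.984 now, so the candidate offers 9.984, keeping 30.016.
Round 2 (the employer proposes): the candidate can get 30.016 next round, worth 0.48 × 30.016 = 14.40768 now; the employer offers that and keeps 25.59232.
So by rejecting in round 1, the employer gets 25.59232 next round, worth 0.48 × 25.59232 = 12.2843136 now.
Offer 14 ≥ 12.2843136, so the employer accepts.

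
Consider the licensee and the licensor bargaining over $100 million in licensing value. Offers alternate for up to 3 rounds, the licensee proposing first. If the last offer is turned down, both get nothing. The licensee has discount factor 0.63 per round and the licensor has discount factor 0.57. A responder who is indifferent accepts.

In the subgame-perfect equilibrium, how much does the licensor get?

Round 3 (the licensee proposes): the licensor will accept anything ≥ 0, so the licensee offers 0 and keeps 100.
Round 2 (the licensor proposes): the licensee can get 100 next round, worth 0.63 × 100 = 63 now, so the licensor offers 63, keeping 37.
Round 1 (the licensee proposes): the licensor can get 37 next round, worth 0.57 × 37 = 21.09 now; the licensee offers that and keeps 78.91.

21.09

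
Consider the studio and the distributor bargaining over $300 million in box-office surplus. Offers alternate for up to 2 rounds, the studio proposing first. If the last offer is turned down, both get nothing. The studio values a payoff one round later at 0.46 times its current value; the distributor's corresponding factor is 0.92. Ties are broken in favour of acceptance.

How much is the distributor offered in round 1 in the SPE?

Solve by backward induction from round 2.
Round 2 (the distributor proposes): rejection yields 0 for the studio; the distributor offers 0 and keeps 300.
Round 1 (the studio proposes): the distributor can get 300 next round, worth 0.92 × 300 = 276 now, so the studio offers 276, keeping 24.

276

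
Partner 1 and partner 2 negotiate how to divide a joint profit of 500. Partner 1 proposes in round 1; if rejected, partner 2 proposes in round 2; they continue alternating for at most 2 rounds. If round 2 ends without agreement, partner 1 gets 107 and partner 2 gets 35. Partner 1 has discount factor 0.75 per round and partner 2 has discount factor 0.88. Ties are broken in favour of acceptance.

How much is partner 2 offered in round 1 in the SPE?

345.84

Round 2 (partner 2 proposes): partner 1 gets 107 if talks fail, so partner 2 offers 107 and keeps 393.
Round 1 (partner 1 proposes): partner 2 can get 393 next round, worth 0.88 × 393 = 345.84 now; partner 1 offers that and keeps 154.16.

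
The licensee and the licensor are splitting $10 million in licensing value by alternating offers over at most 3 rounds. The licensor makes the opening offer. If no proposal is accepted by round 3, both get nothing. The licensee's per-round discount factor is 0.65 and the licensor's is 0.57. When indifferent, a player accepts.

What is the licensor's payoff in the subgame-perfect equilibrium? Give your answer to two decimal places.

Round 3 (the licensor proposes): the licensee will accept anything ≥ 0, so the licensor offers 0 and keeps 10.
Round 2 (the licensee proposes): the licensor can get 10 next round, worth 0.57 × 10 = 5.7 now, so the licensee offers 5.7, keeping 4.3.
Round 1 (the licensor proposes): the licensee can get 4.3 next round, worth 0.65 × 4.3 = 2.795 now, so the licensor offers 2.795, keeping 7.205.

7.21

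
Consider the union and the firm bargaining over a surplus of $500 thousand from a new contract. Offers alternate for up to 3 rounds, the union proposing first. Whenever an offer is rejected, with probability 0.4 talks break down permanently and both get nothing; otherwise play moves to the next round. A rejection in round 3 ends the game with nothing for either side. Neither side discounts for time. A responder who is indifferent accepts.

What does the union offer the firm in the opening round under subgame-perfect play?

120

Round 3 (the union proposes): the firm will accept anything ≥ 0, so the union offers 0 and keeps 500.
Round 2 (the firm proposes): rejecting gives the union an expected 0.6 × 500 = 300; the firm offers that and keeps 200.
Round 1 (the union proposes): rejecting gives the firm an expected 0.6 × 200 = 120, so the union offers 120, keeping 380.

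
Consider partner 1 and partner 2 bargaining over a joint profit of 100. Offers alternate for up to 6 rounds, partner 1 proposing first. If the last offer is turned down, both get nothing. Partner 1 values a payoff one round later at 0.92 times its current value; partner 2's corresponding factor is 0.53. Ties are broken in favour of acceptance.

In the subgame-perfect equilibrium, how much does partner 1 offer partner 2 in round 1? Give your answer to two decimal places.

18.91

Round 6 (partner 2 proposes): rejection yields 0 for partner 1; partner 2 offers 0 and keeps 100.
Round 5 (partner 1 proposes): partner 2 can get 100 next round, worth 0.53 × 100 = 53 now; partner 1 offers that and keeps 47.
Round 4 (partner 2 proposes): partner 1 can get 47 next round, worth 0.92 × 47 = 43.24 now, so partner 2 offers 43.24, keeping 56.76.
Round 3 (partner 1 proposes): partner 2 can get 56.76 next round, worth 0.53 × 56.76 = 30.0828 now, so partner 1 offers 30.0828, keeping 69.9172.
Round 2 (partner 2 proposes): partner 1 can get 69.9172 next round, worth 0.92 × 69.9172 = 64.323824 now. Partner 2 offers 64.323824 and keeps 100 − 64.323824 = 35.676176.
Round 1 (partner 1 proposes): partner 2 can get 35.676176 next round, worth 0.53 × 35.676176 = 18.90837328 now, so partner 1 offers 18.90837328, keeping 81.09162672.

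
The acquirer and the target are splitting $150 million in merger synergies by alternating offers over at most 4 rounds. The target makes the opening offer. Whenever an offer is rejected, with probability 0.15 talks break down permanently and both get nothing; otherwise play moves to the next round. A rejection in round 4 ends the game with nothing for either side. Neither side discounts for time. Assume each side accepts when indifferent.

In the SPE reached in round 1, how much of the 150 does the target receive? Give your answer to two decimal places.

38.76

Round 4 (the acquirer proposes): rejection yields 0 for the target; the acquirer offers 0 and keeps 150.
Round 3 (the target proposes): rejecting gives the acquirer an expected 0.85 × 150 = 127.5. The target offers 127.5 and keeps 150 − 127.5 = 22.5.
Round 2 (the acquirer proposes): rejecting gives the target an expected 0.85 × 22.5 = 19.125. The acquirer offers 19.125 and keeps 150 − 19.125 = 130.875.
Round 1 (the target proposes): rejecting gives the acquirer an expected 0.85 × 130.875 = 111.24375, so the target offers 111.24375, keeping 38.75625.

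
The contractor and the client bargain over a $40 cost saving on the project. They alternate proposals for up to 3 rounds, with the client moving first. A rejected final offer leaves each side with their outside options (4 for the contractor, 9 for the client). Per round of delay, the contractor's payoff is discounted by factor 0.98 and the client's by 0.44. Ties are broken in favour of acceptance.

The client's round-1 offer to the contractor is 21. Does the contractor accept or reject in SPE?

Round 3 (the client proposes): the contractor gets 4 if talks fail, so the client offers 4 and keeps 36.
Round 2 (the contractor proposes): the client can get 36 next round, worth 0.44 × 36 = 15.84 now, so the contractor offers 15.84, keeping 24.16.
So by rejecting in round 1, the contractor gets 24.16 next round, worth 0.98 × 24.16 = 23.6768 now.
Offer 21 < 23.6768, so the contractor rejects.

Reject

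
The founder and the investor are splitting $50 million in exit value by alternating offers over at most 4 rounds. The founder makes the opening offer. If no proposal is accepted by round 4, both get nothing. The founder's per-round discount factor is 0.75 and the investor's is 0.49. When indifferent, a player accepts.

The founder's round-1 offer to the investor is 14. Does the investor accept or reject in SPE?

Reject

Work out the investor's continuation value if the offer is rejected.
Round 4 (the investor proposes): rejection yields 0 for the founder; the investor offers 0 and keeps 50.
Round 3 (the founder proposes): the investor can get 50 next round, worth 0.49 × 50 = 24.5 now. The founder offers 24.5 and keeps 50 − 24.5 = 25.5.
Round 2 (the investor proposes): the founder can get 25.5 next round, worth 0.75 × 25.5 = 19.125 now; the investor offers that and keeps 30.875.
So by rejecting in round 1, the investor gets 30.875 next round, worth 0.49 × 30.875 = 15.12875 now.
Offer 14 < 15.12875, so the investor rejects.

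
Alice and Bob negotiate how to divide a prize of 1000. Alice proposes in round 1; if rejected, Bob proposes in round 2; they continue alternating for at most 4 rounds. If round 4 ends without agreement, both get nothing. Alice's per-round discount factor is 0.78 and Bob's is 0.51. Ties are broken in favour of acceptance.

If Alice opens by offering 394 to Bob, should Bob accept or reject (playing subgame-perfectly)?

Work out Bob's continuation value if the offer is rejected.
Round 4 (Bob proposes): rejection yields 0 for Alice; Bob offers 0 and keeps 1000.
Round 3 (Alice proposes): Bob can get 1000 next round, worth 0.51 × 1000 = 510 now; Alice offers that and keeps 490.
Round 2 (Bob proposes): Alice can get 490 next round, worth 0.78 × 490 = 382.2 now; Bob offers that and keeps 617.8.
So by rejecting in round 1, Bob gets 617.8 next round, worth 0.51 × 617.8 = 315.078 now.
Offer 394 ≥ 315.078, so Bob accepts.

Accept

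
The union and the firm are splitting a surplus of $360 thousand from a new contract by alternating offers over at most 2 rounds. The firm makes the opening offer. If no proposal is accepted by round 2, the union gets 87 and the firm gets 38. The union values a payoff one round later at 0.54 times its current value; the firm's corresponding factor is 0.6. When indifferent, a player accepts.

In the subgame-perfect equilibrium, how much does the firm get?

Round 2 (the union proposes): the firm gets 38 if talks fail, so the union offers 38 and keeps 322.
Round 1 (the firm proposes): the union can get 322 next round, worth 0.54 × 322 = 173.88 now. The firm offers 173.88 and keeps 360 − 173.88 = 186.12.

186.12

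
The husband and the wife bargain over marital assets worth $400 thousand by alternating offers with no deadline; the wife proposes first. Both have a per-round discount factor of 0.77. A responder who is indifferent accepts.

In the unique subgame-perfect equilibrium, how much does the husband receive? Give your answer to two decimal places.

174.01

In a stationary SPE each proposer offers the other exactly their discounted continuation value.
If the wife keeps x when proposing and the husband keeps y when proposing, then x = 400 − 0.77y and y = 400 − 0.77x.
Solving: x = 400(1 − 0.77) / (1 − 0.77·0.77) = 92 / 0.4071 ≈ 225.9887.
The husband gets 400 − 225.9887 ≈ 174.0113.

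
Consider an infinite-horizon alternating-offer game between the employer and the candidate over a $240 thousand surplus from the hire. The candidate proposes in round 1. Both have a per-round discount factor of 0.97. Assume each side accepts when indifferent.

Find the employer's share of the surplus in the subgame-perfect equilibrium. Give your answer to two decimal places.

Let x be the candidate's share when the candidate proposes and y be the employer's share when the employer proposes.
The employer accepts iff offered ≥ 0.97·y, so x = 240 − 0.97y. Symmetrically y = 240 − 0.97x.
Substituting: x = 240 − 0.97(240 − 0.97x), giving x(1 − 0.97·0.97) = 240(1 − 0.97).
So x = 240 × 0.03 / 0.0591 ≈ 121.8274, and the employer receives 240 − x ≈ 118.1726.

118.17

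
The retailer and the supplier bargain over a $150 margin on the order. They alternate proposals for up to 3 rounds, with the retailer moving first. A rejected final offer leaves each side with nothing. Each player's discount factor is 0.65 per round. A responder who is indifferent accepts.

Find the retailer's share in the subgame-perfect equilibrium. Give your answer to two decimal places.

Solve by backward induction from round 3.
Round 3 (the retailer proposes): rejection yields 0 for the supplier; the retailer offers 0 and keeps 150.
Round 2 (the supplier proposes): the retailer can get 150 next round, worth 0.65 × 150 = 97.5 now; the supplier offers that and keeps 52.5.
Round 1 (the retailer proposes): the supplier can get 52.5 next round, worth 0.65 × 52.5 = 34.125 now. The retailer offers 34.125 and keeps 150 − 34.125 = 115.875.

115.88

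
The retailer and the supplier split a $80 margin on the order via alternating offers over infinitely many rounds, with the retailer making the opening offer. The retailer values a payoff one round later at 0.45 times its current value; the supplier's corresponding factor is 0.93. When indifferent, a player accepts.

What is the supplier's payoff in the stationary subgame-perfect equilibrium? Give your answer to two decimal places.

When the retailer proposes, the supplier accepts any offer worth at least 0.93 times what the supplier would get by proposing next round; and vice versa.
This gives x = 80 − 0.93y and y = 80 − 0.45x, where x and y are each side's share when it proposes.
Hence (1 − 0.93·0.45)x = 80(1 − 0.93), i.e. 0.5815·x = 5.6.
x ≈ 9.6303; the supplier's share is 80 − x ≈ 70.3697.

70.37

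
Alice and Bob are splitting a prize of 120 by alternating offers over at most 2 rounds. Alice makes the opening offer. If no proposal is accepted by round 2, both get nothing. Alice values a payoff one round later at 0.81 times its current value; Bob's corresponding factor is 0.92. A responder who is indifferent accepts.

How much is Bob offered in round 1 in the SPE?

By backward induction:
Round 2 (Bob proposes): Alice will accept anything ≥ 0, so Bob offers 0 and keeps 120.
Round 1 (Alice proposes): Bob can get 120 next round, worth 0.92 × 120 = 110.4 now, so Alice offers 110.4, keeping 9.6.

110.4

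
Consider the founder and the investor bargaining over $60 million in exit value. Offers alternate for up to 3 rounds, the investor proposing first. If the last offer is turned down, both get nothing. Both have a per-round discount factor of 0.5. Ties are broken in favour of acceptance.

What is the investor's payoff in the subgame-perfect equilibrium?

45

Round 3 (the investor proposes): rejection yields 0 for the founder; the investor offers 0 and keeps 60.
Round 2 (the founder proposes): the investor can get 60 next round, worth 0.5 × 60 = 30 now, so the founder offers 30, keeping 30.
Round 1 (the investor proposes): the founder can get 30 next round, worth 0.5 × 30 = 15 now. The investor offers 15 and keeps 60 − 15 = 45.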